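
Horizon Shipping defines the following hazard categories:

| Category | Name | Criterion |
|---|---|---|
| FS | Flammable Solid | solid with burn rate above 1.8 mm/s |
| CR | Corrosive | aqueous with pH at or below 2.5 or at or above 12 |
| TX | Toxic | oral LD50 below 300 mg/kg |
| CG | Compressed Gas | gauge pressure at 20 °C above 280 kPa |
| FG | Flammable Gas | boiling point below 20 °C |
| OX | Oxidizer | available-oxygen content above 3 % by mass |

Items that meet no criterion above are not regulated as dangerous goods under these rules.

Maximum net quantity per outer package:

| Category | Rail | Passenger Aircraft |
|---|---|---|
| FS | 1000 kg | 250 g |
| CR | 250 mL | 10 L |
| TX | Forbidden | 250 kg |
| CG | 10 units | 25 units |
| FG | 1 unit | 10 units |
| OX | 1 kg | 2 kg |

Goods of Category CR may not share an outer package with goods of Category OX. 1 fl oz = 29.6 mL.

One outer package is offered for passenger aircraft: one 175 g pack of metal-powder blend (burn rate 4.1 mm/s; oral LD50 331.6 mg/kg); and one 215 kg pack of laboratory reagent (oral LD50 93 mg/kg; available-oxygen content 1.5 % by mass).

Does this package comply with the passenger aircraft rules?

With burn rate 4.1 mm/s (> 1.8 mm/s), the metal-powder blend falls in Category FS.
The laboratory reagent has oral LD50 93 mg/kg, which is < 300 mg/kg, so it is Category TX (Toxic).
Category TX quantity: 215 kg.
215 kg ≤ 250 kg (passenger aircraft limit, Category TX) — within limit.
Category FS quantity: 175 g.
That is within the Category FS passenger aircraft limit of 250 g.
The segregation rule (Category CR with Category OX) does not apply to Category TX with Category FS.
Every hazard category is within its passenger aircraft limit and no segregation rule is violated.

Yes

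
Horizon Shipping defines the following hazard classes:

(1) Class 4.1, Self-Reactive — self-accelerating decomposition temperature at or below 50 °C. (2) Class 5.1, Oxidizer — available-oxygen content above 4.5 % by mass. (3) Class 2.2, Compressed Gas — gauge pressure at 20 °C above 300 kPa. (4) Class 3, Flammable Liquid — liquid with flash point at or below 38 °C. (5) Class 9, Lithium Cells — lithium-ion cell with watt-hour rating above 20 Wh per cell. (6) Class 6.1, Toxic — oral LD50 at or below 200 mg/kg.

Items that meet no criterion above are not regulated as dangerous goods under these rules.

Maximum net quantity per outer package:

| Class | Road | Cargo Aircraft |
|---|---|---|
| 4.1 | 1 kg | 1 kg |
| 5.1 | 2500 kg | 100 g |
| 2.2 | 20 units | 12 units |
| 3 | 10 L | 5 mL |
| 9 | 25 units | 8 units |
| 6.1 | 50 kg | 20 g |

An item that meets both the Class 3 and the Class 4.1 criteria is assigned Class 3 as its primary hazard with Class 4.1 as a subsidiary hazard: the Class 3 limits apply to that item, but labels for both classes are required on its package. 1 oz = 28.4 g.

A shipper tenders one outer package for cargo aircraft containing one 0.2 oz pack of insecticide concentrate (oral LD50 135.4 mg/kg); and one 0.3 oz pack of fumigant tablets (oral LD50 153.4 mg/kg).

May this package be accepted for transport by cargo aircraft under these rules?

Oral LD50 135.4 mg/kg meets the Class 6.1 criterion (Toxic), so the insecticide concentrate is Class 6.1.
The fumigant tablets have oral LD50 153.4 mg/kg, which is ≤ 200 mg/kg, so they are Class 6.1 (Toxic).
Class 6.1 net quantity: (one 0.2 oz pack = 5.68 g) + (one 0.3 oz pack = 8.52 g) = 14.2 g.
That is within the Class 6.1 cargo aircraft limit of 20 g.

Yes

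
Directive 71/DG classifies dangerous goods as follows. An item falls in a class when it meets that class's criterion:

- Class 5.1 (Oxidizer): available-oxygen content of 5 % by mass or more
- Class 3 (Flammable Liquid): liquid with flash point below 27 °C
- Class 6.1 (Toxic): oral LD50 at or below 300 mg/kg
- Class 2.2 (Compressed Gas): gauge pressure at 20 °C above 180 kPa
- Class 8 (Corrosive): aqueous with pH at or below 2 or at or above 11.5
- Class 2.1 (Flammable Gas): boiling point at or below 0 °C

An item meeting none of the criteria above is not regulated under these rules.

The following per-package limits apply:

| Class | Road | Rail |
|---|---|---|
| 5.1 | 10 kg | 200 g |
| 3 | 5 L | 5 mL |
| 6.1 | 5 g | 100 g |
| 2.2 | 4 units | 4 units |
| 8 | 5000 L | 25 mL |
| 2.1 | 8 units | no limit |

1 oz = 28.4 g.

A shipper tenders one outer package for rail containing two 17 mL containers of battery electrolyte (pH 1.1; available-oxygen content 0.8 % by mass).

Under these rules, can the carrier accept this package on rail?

With pH 1.1 (≤ 2), the battery electrolyte falls in Class 8.
Class 8 quantity: two 17 mL containers = 34 mL.
34 mL exceeds the rail limit of 25 mL for Class 8.

No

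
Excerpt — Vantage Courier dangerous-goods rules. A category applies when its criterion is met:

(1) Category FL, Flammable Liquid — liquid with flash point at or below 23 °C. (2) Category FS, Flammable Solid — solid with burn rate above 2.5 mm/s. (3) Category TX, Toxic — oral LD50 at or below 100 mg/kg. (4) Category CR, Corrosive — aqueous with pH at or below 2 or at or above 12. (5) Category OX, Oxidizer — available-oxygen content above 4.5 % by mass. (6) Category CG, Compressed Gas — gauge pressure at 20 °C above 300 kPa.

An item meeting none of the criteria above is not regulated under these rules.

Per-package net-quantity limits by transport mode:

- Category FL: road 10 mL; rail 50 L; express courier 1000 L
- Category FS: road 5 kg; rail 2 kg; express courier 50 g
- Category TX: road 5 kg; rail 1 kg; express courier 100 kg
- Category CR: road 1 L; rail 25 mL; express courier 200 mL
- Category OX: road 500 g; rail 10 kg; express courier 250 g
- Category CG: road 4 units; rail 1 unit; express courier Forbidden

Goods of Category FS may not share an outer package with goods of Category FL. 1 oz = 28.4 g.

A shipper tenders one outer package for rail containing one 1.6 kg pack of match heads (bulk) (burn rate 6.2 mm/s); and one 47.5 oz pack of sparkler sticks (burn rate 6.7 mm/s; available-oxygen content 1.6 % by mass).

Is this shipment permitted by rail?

The match heads (bulk) have burn rate 6.2 mm/s, which is > 2.5 mm/s, so they are Category FS (Flammable Solid).
Sparkler sticks: burn rate 6.7 mm/s > 2.5 mm/s → Category FS (Flammable Solid).
Category FS net quantity: 1.6 kg + (one 47.5 oz pack = 1.349 kg) = 2.949 kg.
That exceeds the Category FS rail limit of 2 kg.

No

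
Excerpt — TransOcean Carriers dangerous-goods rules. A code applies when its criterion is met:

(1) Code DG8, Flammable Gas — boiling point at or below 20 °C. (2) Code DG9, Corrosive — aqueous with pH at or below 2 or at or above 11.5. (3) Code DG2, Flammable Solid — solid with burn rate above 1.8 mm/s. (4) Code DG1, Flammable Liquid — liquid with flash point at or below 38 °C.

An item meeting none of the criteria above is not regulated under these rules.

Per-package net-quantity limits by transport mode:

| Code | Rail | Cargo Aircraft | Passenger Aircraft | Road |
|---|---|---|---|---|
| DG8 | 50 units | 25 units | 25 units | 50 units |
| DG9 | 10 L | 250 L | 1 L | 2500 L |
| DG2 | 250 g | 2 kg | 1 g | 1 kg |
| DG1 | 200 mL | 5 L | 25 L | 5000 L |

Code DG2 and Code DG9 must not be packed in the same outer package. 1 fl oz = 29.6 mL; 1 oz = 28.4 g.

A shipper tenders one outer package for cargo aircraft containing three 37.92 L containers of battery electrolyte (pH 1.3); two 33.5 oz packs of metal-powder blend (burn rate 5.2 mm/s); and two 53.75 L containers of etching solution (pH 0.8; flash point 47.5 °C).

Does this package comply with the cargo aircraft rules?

No

With pH 1.3 (≤ 2), the battery electrolyte falls in Code DG9.
Burn rate 5.2 mm/s meets the Code DG2 criterion (Flammable Solid), so the metal-powder blend is Code DG2.
Etching solution: pH 0.8 ≤ 2 → Code DG9 (Corrosive).
Code DG2 quantity: two 33.5 oz packs = 1902.8 g.
1902.8 g is within the cargo aircraft limit of 2 kg for Code DG2.
Total Code DG9: (three 37.92 L containers = 113.76 L) + (two 53.75 L containers = 107.5 L) = 221.26 L.
221.26 L is within the cargo aircraft limit of 250 L for Code DG9.
Code DG2 and Code DG9 may not share an outer package.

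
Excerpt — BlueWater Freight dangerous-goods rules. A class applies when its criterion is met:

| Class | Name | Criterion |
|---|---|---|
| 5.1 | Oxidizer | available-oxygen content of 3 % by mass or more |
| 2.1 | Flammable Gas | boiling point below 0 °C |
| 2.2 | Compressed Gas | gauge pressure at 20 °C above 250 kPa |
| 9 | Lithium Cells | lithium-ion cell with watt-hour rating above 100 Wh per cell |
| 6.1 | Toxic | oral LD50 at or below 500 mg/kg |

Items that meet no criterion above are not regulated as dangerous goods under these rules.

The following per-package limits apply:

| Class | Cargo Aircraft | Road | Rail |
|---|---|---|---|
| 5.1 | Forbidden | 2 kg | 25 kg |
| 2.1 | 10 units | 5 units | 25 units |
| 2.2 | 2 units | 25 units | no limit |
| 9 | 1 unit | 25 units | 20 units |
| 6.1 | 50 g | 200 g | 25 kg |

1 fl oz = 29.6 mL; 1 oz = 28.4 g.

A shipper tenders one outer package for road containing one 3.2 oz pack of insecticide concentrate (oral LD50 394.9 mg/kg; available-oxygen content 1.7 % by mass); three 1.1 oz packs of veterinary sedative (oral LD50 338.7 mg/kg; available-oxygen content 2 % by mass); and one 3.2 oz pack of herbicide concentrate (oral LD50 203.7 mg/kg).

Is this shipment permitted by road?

No

Insecticide concentrate: oral LD50 394.9 mg/kg ≤ 500 mg/kg → Class 6.1 (Toxic).
With oral LD50 338.7 mg/kg (≤ 500 mg/kg), the veterinary sedative falls in Class 6.1.
The herbicide concentrate has oral LD50 203.7 mg/kg, which is ≤ 500 mg/kg, so it is Class 6.1 (Toxic).
Total Class 6.1: (one 3.2 oz pack = 90.88 g) + (three 1.1 oz packs = 93.72 g) + (one 3.2 oz pack = 90.88 g) = 275.48 g.
275.48 g exceeds the road limit of 200 g for Class 6.1.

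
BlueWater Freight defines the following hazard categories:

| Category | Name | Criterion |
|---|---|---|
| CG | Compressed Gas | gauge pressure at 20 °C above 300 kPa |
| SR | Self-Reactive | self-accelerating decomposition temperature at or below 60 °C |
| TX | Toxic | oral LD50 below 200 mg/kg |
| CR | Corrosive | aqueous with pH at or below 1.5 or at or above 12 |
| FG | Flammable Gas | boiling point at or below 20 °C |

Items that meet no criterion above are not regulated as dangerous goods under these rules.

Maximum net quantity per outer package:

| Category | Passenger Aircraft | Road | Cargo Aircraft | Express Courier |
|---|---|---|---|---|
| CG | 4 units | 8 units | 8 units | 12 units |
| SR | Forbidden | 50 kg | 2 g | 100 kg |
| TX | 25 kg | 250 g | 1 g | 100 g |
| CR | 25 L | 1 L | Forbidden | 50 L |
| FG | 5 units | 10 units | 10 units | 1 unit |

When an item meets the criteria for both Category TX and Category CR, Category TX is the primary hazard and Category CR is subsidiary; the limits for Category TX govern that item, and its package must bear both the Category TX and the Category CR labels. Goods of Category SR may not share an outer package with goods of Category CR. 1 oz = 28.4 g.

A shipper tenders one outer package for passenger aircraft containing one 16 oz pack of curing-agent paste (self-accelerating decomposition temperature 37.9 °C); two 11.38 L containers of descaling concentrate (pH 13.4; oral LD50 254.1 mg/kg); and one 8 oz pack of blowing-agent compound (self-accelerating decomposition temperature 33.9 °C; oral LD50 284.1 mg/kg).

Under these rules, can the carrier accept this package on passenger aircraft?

Self-accelerating decomposition temperature 37.9 °C meets the Category SR criterion (Self-Reactive), so the curing-agent paste is Category SR.
Descaling concentrate: pH 13.4 ≥ 12 → Category CR (Corrosive).
Self-accelerating decomposition temperature 33.9 °C meets the Category SR criterion (Self-Reactive), so the blowing-agent compound is Category SR.
Total Category SR: (one 16 oz pack = 454.4 g) + (one 8 oz pack = 227.2 g) = 681.6 g.
By passenger aircraft, Category SR is Forbidden regardless of quantity.
Category CR quantity: two 11.38 L containers = 22.76 L.
22.76 L ≤ 25 L (passenger aircraft limit, Category CR) — within limit.
Category SR and Category CR may not share an outer package.

No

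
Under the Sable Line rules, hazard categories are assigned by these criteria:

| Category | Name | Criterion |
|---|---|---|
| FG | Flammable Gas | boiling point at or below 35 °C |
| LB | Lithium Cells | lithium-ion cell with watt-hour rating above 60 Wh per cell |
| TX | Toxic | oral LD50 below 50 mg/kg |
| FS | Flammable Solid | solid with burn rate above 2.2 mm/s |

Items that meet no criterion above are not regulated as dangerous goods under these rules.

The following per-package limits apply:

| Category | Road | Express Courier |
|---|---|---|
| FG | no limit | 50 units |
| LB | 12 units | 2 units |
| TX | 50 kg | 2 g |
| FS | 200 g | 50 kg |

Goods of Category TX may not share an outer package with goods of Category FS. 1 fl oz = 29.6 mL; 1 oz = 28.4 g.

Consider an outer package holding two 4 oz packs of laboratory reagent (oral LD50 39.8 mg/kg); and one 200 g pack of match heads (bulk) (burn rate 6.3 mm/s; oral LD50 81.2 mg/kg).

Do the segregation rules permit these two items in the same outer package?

No

Oral LD50 39.8 mg/kg meets the Category TX criterion (Toxic), so the laboratory reagent is Category TX.
The match heads (bulk) have burn rate 6.3 mm/s, which is > 2.2 mm/s, so they are Category FS (Flammable Solid).
Category TX and Category FS may not share an outer package.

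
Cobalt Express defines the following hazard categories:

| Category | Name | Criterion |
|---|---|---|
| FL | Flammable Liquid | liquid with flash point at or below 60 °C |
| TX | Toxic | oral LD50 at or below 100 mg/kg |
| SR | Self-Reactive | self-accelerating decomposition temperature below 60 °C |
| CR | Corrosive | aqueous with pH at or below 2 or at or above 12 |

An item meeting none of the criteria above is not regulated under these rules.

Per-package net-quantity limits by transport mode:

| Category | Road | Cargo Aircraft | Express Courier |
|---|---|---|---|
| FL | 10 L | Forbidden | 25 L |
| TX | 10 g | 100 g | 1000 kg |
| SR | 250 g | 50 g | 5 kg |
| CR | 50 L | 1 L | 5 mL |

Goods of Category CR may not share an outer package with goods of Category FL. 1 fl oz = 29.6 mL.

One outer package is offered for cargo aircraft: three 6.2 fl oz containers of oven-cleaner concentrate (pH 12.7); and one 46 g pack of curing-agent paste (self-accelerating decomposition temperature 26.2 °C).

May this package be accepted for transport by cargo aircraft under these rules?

With pH 12.7 (≥ 12), the oven-cleaner concentrate falls in Category CR.
The curing-agent paste has self-accelerating decomposition temperature 26.2 °C, which is < 60 °C, so it is Category SR (Self-Reactive).
Category CR quantity: three 6.2 fl oz containers = 550.56 mL.
That is within the Category CR cargo aircraft limit of 1 L.
Category SR quantity: 46 g.
That is within the Category SR cargo aircraft limit of 50 g.
The segregation rule (Category CR with Category FL) does not apply to Category CR with Category SR.
Every hazard category is within its cargo aircraft limit and no segregation rule is violated.

Yes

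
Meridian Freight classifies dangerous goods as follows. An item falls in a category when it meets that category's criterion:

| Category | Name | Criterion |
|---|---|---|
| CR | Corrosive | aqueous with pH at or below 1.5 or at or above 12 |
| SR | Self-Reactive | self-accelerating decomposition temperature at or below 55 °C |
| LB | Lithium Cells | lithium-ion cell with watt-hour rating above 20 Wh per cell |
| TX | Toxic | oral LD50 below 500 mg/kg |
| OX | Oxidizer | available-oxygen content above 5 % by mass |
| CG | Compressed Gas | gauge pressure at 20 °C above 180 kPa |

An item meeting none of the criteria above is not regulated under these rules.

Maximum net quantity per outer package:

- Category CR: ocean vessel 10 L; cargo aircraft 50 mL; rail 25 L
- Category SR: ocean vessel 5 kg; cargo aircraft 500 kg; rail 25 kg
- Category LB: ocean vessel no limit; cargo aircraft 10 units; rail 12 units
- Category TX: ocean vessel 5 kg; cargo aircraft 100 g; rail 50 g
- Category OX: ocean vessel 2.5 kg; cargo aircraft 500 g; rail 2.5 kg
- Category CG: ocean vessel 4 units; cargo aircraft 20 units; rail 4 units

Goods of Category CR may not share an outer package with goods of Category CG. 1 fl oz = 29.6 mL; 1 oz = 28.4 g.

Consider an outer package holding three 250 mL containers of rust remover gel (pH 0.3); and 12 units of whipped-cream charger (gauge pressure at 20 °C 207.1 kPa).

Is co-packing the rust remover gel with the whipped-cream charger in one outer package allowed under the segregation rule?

pH 0.3 meets the Category CR criterion (Corrosive), so the rust remover gel is Category CR.
The whipped-cream charger has gauge pressure at 20 °C 207.1 kPa, which is > 180 kPa, so it is Category CG (Compressed Gas).
Category CR and Category CG may not share an outer package.

No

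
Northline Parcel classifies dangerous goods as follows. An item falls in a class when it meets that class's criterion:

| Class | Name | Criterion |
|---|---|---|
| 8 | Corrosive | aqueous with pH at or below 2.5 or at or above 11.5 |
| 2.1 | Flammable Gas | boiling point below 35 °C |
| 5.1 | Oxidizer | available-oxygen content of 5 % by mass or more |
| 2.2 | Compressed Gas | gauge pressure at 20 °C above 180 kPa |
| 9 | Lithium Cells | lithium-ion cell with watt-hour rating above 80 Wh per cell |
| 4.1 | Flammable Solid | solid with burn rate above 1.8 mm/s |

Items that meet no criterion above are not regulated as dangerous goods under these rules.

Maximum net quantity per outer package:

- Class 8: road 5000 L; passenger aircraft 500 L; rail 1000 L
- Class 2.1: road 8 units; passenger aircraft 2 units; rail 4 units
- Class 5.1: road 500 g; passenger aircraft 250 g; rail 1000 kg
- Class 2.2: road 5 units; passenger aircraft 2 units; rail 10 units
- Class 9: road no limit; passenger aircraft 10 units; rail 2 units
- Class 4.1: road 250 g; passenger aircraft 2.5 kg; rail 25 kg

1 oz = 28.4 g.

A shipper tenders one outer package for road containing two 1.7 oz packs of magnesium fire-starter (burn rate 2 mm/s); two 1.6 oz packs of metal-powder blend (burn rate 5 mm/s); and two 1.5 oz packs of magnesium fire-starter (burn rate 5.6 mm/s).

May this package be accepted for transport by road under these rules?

With burn rate 2 mm/s (> 1.8 mm/s), the magnesium fire-starter falls in Class 4.1.
Metal-powder blend: burn rate 5 mm/s > 1.8 mm/s → Class 4.1 (Flammable Solid).
With burn rate 5.6 mm/s (> 1.8 mm/s), the magnesium fire-starter falls in Class 4.1.
Total Class 4.1: (two 1.7 oz packs = 96.56 g) + (two 1.6 oz packs = 90.88 g) + (two 1.5 oz packs = 85.2 g) = 272.64 g.
272.64 g exceeds the road limit of 250 g for Class 4.1.

No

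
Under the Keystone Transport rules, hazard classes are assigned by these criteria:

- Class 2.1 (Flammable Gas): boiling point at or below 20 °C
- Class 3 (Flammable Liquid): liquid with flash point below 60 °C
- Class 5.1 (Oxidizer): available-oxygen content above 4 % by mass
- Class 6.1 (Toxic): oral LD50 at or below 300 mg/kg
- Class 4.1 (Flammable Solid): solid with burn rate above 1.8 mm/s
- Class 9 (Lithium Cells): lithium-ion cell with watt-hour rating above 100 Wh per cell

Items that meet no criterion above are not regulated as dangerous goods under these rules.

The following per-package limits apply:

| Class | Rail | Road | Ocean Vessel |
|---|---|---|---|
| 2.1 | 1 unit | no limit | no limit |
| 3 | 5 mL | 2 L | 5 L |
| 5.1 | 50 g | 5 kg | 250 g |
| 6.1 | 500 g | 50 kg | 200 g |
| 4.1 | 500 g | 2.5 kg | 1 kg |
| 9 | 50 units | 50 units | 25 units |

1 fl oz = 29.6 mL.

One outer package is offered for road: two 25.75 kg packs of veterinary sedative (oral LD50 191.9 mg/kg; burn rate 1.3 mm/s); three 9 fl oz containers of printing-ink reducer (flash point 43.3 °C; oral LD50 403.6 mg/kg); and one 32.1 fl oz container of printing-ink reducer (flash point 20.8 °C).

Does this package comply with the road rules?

No

The veterinary sedative has oral LD50 191.9 mg/kg, which is ≤ 300 mg/kg, so it is Class 6.1 (Toxic).
With flash point 43.3 °C (< 60 °C), the printing-ink reducer falls in Class 3.
The printing-ink reducer has flash point 20.8 °C, which is < 60 °C, so it is Class 3 (Flammable Liquid).
Total Class 3: (three 9 fl oz containers = 799.2 mL) + (one 32.1 fl oz container = 950.16 mL) = 1749.36 mL.
1749.36 mL ≤ 2 L (road limit, Class 3) — within limit.
Class 6.1 quantity: two 25.75 kg packs = 51.5 kg.
That exceeds the Class 6.1 road limit of 50 kg.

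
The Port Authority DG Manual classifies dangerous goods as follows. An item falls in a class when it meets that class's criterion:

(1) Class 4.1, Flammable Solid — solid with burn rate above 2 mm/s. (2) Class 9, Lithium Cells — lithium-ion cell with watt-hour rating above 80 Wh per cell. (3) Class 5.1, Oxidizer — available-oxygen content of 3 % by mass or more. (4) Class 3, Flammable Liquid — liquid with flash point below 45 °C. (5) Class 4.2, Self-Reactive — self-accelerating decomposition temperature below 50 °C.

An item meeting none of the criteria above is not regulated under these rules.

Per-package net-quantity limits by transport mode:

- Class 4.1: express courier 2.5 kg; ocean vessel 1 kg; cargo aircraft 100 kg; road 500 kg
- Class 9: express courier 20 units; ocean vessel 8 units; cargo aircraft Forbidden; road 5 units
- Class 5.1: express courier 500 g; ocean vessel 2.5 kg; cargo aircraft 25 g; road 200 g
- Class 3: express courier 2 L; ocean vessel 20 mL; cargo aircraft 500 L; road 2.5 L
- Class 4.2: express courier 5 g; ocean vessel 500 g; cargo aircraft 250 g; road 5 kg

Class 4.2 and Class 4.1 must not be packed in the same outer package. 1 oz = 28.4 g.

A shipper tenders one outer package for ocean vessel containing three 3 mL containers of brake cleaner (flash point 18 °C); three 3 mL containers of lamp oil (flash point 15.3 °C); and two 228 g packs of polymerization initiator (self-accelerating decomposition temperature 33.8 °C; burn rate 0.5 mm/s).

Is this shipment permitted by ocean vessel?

Yes

Brake cleaner: flash point 18 °C < 45 °C → Class 3 (Flammable Liquid).
Lamp oil: flash point 15.3 °C < 45 °C → Class 3 (Flammable Liquid).
The polymerization initiator has self-accelerating decomposition temperature 33.8 °C, which is < 50 °C, so it is Class 4.2 (Self-Reactive).
Total Class 3: (three 3 mL containers = 9 mL) + (three 3 mL containers = 9 mL) = 18 mL.
That is within the Class 3 ocean vessel limit of 20 mL.
Class 4.2 quantity: two 228 g packs = 456 g.
That is within the Class 4.2 ocean vessel limit of 500 g.
The segregation rule (Class 4.2 with Class 4.1) does not apply to Class 3 with Class 4.2.
Every hazard class is within its ocean vessel limit and no segregation rule is violated.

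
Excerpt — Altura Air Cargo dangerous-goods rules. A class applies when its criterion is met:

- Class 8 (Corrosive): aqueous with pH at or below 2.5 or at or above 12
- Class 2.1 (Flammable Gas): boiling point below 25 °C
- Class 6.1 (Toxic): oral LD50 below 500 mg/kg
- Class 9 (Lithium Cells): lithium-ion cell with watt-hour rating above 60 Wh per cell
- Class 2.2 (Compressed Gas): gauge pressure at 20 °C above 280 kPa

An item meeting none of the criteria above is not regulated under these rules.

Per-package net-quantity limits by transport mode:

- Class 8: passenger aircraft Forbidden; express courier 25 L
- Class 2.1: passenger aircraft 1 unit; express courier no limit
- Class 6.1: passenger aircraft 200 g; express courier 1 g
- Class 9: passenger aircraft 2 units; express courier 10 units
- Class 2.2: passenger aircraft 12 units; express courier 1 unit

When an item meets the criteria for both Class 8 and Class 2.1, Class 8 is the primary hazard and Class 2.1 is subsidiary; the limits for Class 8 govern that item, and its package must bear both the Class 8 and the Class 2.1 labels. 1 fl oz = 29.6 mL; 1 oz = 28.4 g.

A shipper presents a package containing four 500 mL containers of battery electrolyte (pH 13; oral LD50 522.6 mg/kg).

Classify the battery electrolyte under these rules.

Class 8

pH 13 meets the Class 8 criterion (Corrosive), so the battery electrolyte is Class 8.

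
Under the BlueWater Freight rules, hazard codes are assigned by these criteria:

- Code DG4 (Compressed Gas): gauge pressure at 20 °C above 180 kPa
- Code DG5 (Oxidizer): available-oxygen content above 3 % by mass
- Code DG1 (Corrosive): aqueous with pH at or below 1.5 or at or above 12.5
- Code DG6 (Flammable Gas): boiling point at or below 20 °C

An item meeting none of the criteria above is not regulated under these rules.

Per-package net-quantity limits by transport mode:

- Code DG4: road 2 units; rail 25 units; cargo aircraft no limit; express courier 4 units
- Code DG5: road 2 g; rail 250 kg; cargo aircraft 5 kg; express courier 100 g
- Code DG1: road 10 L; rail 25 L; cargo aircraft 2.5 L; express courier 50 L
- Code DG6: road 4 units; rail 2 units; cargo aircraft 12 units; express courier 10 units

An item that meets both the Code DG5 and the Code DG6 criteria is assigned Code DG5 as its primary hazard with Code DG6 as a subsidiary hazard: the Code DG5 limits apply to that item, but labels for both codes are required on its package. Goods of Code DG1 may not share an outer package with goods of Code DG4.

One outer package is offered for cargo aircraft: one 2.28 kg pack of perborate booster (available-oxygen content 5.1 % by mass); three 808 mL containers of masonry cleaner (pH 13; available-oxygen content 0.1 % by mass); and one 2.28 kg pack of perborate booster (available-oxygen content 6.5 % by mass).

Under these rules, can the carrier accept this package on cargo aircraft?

With available-oxygen content 5.1 % by mass (> 3 % by mass), the perborate booster falls in Code DG5.
pH 13 meets the Code DG1 criterion (Corrosive), so the masonry cleaner is Code DG1.
With available-oxygen content 6.5 % by mass (> 3 % by mass), the perborate booster falls in Code DG5.
Code DG1 quantity: three 808 mL containers = 2.424 L.
2.424 L is within the cargo aircraft limit of 2.5 L for Code DG1.
Total Code DG5: 2.28 kg + 2.28 kg = 4.56 kg.
That is within the Code DG5 cargo aircraft limit of 5 kg.
The segregation rule (Code DG1 with Code DG4) does not apply to Code DG1 with Code DG5.
Every hazard code is within its cargo aircraft limit and no segregation rule is violated.

Yes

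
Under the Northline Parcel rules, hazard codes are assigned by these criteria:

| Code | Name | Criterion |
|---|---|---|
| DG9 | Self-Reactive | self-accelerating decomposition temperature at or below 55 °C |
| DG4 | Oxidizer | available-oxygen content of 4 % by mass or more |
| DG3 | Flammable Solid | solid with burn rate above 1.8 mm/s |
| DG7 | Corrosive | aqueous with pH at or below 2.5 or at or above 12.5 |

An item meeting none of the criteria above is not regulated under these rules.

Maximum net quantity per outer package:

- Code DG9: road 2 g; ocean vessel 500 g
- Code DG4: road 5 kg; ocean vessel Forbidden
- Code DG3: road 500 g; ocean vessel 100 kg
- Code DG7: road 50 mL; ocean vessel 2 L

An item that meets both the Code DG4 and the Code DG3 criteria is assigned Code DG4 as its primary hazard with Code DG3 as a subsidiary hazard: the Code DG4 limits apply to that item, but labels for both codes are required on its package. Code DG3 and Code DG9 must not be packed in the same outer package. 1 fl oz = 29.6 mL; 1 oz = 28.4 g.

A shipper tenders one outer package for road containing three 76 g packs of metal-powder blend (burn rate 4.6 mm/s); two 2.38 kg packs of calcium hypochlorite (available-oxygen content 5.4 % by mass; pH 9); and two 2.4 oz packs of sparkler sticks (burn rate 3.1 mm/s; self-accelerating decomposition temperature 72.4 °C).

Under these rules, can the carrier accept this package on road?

Burn rate 4.6 mm/s meets the Code DG3 criterion (Flammable Solid), so the metal-powder blend is Code DG3.
With available-oxygen content 5.4 % by mass (≥ 4 % by mass), the calcium hypochlorite falls in Code DG4.
Sparkler sticks: burn rate 3.1 mm/s > 1.8 mm/s → Code DG3 (Flammable Solid).
Total Code DG3: (three 76 g packs = 228 g) + (two 2.4 oz packs = 136.32 g) = 364.32 g.
That is within the Code DG3 road limit of 500 g.
Code DG4 quantity: two 2.38 kg packs = 4.76 kg.
4.76 kg ≤ 5 kg (road limit, Code DG4) — within limit.
The segregation rule (Code DG3 with Code DG9) does not apply to Code DG3 with Code DG4.
Every hazard code is within its road limit and no segregation rule is violated.

Yes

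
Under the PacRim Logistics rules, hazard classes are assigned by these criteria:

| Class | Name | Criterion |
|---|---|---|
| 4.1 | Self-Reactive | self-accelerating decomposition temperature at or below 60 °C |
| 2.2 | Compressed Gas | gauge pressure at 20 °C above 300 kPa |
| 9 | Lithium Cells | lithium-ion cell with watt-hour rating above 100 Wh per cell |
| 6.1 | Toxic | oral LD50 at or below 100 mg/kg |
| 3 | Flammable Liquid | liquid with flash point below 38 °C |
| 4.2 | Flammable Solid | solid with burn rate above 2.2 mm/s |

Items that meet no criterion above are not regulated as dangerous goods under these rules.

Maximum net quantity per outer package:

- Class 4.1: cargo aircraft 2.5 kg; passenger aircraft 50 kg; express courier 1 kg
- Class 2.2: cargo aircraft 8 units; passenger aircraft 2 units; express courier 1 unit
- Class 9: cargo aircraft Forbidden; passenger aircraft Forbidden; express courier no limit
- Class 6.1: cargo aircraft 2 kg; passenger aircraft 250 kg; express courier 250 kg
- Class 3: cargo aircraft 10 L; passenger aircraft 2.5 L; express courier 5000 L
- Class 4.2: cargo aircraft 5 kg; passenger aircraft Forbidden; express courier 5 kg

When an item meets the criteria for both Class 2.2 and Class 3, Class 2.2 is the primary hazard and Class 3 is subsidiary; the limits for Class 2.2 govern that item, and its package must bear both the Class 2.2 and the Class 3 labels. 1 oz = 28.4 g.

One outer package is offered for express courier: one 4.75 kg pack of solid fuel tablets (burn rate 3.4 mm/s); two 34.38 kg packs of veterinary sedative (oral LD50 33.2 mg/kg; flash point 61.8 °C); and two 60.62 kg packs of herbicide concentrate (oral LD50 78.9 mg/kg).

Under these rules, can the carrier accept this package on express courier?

Yes

With burn rate 3.4 mm/s (> 2.2 mm/s), the solid fuel tablets fall in Class 4.2.
With oral LD50 33.2 mg/kg (≤ 100 mg/kg), the veterinary sedative falls in Class 6.1.
The herbicide concentrate has oral LD50 78.9 mg/kg, which is ≤ 100 mg/kg, so it is Class 6.1 (Toxic).
Total Class 6.1: (two 34.38 kg packs = 68.76 kg) + (two 60.62 kg packs = 121.24 kg) = 190 kg.
That is within the Class 6.1 express courier limit of 250 kg.
Class 4.2 quantity: 4.75 kg.
That is within the Class 4.2 express courier limit of 5 kg.
Every hazard class is within its express courier limit and no segregation rule is violated.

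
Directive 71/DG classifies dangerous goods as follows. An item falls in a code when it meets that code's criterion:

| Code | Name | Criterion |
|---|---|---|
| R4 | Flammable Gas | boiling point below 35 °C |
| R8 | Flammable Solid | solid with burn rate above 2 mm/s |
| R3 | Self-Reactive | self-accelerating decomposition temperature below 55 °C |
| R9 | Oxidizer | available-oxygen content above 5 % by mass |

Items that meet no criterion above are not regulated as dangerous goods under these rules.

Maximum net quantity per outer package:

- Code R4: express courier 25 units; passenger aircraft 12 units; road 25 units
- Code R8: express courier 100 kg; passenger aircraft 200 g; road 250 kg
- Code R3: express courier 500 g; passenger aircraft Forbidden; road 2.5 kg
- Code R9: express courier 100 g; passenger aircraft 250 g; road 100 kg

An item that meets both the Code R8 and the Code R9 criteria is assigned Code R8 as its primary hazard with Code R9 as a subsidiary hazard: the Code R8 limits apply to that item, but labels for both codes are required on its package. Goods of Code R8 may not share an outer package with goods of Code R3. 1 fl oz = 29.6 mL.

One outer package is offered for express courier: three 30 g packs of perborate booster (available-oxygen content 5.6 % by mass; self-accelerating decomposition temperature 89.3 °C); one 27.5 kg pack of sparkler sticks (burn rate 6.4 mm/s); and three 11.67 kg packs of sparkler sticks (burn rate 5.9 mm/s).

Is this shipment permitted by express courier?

The perborate booster has available-oxygen content 5.6 % by mass, which is > 5 % by mass, so it is Code R9 (Oxidizer).
The sparkler sticks have burn rate 6.4 mm/s, which is > 2 mm/s, so they are Code R8 (Flammable Solid).
Burn rate 5.9 mm/s meets the Code R8 criterion (Flammable Solid), so the sparkler sticks are Code R8.
Code R8 net quantity: 27.5 kg + (three 11.67 kg packs = 35.01 kg) = 62.51 kg.
That is within the Code R8 express courier limit of 100 kg.
Code R9 quantity: three 30 g packs = 90 g.
That is within the Code R9 express courier limit of 100 g.
The segregation rule (Code R8 with Code R3) does not apply to Code R8 with Code R9.
Every hazard code is within its express courier limit and no segregation rule is violated.

Yes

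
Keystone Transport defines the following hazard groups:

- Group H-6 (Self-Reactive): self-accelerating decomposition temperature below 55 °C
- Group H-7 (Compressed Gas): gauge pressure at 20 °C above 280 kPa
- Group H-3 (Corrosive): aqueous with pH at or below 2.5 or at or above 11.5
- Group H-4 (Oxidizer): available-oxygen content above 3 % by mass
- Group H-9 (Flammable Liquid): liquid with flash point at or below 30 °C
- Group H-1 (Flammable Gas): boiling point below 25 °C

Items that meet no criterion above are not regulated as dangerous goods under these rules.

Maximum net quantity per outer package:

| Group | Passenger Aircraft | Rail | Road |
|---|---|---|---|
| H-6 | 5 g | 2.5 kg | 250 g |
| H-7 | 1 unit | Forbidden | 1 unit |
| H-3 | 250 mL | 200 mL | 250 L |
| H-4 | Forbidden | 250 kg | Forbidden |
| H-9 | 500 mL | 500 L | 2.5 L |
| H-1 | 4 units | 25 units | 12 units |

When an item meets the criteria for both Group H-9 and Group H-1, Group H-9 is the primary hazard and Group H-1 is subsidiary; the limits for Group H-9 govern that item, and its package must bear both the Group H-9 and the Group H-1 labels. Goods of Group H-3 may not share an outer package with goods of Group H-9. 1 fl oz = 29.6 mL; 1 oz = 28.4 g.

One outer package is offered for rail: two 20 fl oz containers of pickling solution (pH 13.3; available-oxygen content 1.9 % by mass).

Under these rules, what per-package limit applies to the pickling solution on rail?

200 mL

pH 13.3 meets the Group H-3 criterion (Corrosive), so the pickling solution is Group H-3.
The rail limit for Group H-3 is 200 mL.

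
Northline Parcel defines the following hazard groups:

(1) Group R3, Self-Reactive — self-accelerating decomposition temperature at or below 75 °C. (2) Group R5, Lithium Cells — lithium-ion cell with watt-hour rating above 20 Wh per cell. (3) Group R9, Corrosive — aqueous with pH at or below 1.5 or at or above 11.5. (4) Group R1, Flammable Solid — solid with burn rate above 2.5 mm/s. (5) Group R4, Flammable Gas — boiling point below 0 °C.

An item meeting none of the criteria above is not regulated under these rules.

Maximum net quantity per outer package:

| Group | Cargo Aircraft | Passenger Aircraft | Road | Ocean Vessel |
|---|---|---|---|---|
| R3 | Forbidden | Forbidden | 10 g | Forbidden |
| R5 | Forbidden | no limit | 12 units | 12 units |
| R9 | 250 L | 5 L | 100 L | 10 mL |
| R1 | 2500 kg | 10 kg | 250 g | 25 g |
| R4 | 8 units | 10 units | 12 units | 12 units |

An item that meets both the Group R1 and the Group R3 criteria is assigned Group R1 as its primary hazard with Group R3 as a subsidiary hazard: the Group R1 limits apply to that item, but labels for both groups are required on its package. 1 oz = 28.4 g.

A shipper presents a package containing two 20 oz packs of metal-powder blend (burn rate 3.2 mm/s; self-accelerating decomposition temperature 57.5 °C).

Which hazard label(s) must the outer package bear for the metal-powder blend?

With burn rate 3.2 mm/s (> 2.5 mm/s), the metal-powder blend falls in Group R1.
Self-accelerating decomposition temperature 57.5 °C meets the Group R3 criterion (Self-Reactive), so the metal-powder blend is Group R3.
By the precedence rule Group R1 is primary and Group R3 is subsidiary, and that rule requires both labels on the package.

Group R1 and R3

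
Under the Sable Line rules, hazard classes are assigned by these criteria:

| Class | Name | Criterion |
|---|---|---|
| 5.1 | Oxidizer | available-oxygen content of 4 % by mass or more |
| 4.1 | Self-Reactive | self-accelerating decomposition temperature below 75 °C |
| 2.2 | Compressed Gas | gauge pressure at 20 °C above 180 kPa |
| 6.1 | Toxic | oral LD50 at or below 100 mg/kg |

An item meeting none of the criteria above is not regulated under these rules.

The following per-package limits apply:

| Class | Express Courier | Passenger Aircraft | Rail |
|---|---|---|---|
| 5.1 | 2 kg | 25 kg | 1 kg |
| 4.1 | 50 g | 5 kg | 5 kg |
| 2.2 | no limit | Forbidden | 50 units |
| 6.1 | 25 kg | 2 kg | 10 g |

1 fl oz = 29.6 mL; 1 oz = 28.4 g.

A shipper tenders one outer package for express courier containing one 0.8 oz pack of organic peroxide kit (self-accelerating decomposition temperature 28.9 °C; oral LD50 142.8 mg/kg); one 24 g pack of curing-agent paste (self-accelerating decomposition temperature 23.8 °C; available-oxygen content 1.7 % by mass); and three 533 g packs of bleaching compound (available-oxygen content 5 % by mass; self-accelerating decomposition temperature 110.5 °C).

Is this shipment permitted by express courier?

Yes

With self-accelerating decomposition temperature 28.9 °C (< 75 °C), the organic peroxide kit falls in Class 4.1.
Self-accelerating decomposition temperature 23.8 °C meets the Class 4.1 criterion (Self-Reactive), so the curing-agent paste is Class 4.1.
With available-oxygen content 5 % by mass (≥ 4 % by mass), the bleaching compound falls in Class 5.1.
Class 5.1 quantity: three 533 g packs = 1.599 kg.
1.599 kg ≤ 2 kg (express courier limit, Class 5.1) — within limit.
Total Class 4.1: (one 0.8 oz pack = 22.72 g) + 24 g = 46.72 g.
That is within the Class 4.1 express courier limit of 50 g.
Every hazard class is within its express courier limit and no segregation rule is violated.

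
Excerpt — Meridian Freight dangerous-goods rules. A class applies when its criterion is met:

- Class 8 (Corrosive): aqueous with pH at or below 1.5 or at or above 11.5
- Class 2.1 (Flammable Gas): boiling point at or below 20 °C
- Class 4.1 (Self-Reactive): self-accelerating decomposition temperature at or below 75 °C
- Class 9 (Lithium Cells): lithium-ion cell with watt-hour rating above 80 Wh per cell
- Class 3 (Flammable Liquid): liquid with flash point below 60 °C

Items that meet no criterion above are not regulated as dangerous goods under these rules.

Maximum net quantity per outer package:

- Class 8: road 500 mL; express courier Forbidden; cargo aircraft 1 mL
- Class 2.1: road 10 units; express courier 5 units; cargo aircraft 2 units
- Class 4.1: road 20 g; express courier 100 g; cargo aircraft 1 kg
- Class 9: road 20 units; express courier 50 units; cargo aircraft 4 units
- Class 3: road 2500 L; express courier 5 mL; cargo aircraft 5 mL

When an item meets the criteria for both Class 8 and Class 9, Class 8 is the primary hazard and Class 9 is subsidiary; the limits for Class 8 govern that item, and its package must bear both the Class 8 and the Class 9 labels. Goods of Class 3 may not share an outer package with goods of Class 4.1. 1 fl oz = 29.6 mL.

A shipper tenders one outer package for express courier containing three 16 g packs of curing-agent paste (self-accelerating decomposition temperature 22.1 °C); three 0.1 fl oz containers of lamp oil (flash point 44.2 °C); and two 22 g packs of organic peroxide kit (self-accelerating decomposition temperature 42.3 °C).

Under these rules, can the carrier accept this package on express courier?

No

Self-accelerating decomposition temperature 22.1 °C meets the Class 4.1 criterion (Self-Reactive), so the curing-agent paste is Class 4.1.
Lamp oil: flash point 44.2 °C < 60 °C → Class 3 (Flammable Liquid).
Self-accelerating decomposition temperature 42.3 °C meets the Class 4.1 criterion (Self-Reactive), so the organic peroxide kit is Class 4.1.
Class 3 quantity: three 0.1 fl oz containers = 8.88 mL.
8.88 mL exceeds the express courier limit of 5 mL for Class 3.
Total Class 4.1: (three 16 g packs = 48 g) + (two 22 g packs = 44 g) = 92 g.
That is within the Class 4.1 express courier limit of 100 g.
Class 3 and Class 4.1 may not share an outer package.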